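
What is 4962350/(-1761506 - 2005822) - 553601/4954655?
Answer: -13336164393689/9332905255920 ≈ -1.4289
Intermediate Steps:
4962350/(-1761506 - 2005822) - 553601/4954655 = 4962350/(-3767328) - 553601*1/4954655 = 4962350*(-1/3767328) - 553601/4954655 = -2481175/1883664 - 553601/4954655 = -13336164393689/9332905255920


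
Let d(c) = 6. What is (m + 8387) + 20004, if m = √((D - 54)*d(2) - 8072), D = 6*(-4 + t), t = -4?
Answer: 28391 + 2*I*√2171 ≈ 28391.0 + 93.188*I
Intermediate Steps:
D = -48 (D = 6*(-4 - 4) = 6*(-8) = -48)
m = 2*I*√2171 (m = √((-48 - 54)*6 - 8072) = √(-102*6 - 8072) = √(-612 - 8072) = √(-8684) = 2*I*√2171 ≈ 93.188*I)
(m + 8387) + 20004 = (2*I*√2171 + 8387) + 20004 = (8387 + 2*I*√2171) + 20004 = 28391 + 2*I*√2171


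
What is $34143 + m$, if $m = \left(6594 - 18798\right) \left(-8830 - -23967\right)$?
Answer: $-184697805$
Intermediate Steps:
$m = -184731948$ ($m = \left(6594 - 18798\right) \left(-8830 + 23967\right) = \left(-12204\right) 15137 = -184731948$)
$34143 + m = 34143 - 184731948 = -184697805$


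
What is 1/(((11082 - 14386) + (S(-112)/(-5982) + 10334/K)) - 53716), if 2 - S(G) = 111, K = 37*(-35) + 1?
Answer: -3870354/220718423551 ≈ -1.7535e-5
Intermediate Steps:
K = -1294 (K = -1295 + 1 = -1294)
S(G) = -109 (S(G) = 2 - 1*111 = 2 - 111 = -109)
1/(((11082 - 14386) + (S(-112)/(-5982) + 10334/K)) - 53716) = 1/(((11082 - 14386) + (-109/(-5982) + 10334/(-1294))) - 53716) = 1/((-3304 + (-109*(-1/5982) + 10334*(-1/1294))) - 53716) = 1/((-3304 + (109/5982 - 5167/647)) - 53716) = 1/((-3304 - 30838471/3870354) - 53716) = 1/(-12818488087/3870354 - 53716) = 1/(-220718423551/3870354) = -3870354/220718423551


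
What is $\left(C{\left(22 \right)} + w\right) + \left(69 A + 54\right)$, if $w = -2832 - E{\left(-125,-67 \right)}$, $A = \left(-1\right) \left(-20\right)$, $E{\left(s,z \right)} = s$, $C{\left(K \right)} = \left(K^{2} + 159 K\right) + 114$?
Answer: $2823$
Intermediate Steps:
$C{\left(K \right)} = 114 + K^{2} + 159 K$
$A = 20$
$w = -2707$ ($w = -2832 - -125 = -2832 + 125 = -2707$)
$\left(C{\left(22 \right)} + w\right) + \left(69 A + 54\right) = \left(\left(114 + 22^{2} + 159 \cdot 22\right) - 2707\right) + \left(69 \cdot 20 + 54\right) = \left(\left(114 + 484 + 3498\right) - 2707\right) + \left(1380 + 54\right) = \left(4096 - 2707\right) + 1434 = 1389 + 1434 = 2823$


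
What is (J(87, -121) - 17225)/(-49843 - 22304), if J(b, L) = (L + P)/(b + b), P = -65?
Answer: 499556/2092263 ≈ 0.23876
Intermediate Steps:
J(b, L) = (-65 + L)/(2*b) (J(b, L) = (L - 65)/(b + b) = (-65 + L)/((2*b)) = (-65 + L)*(1/(2*b)) = (-65 + L)/(2*b))
(J(87, -121) - 17225)/(-49843 - 22304) = ((½)*(-65 - 121)/87 - 17225)/(-49843 - 22304) = ((½)*(1/87)*(-186) - 17225)/(-72147) = (-31/29 - 17225)*(-1/72147) = -499556/29*(-1/72147) = 499556/2092263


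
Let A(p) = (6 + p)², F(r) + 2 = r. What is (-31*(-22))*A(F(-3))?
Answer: 682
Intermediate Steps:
F(r) = -2 + r
(-31*(-22))*A(F(-3)) = (-31*(-22))*(6 + (-2 - 3))² = 682*(6 - 5)² = 682*1² = 682*1 = 682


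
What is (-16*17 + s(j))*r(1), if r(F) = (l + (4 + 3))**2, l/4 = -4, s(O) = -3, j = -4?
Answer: -22275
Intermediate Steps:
l = -16 (l = 4*(-4) = -16)
r(F) = 81 (r(F) = (-16 + (4 + 3))**2 = (-16 + 7)**2 = (-9)**2 = 81)
(-16*17 + s(j))*r(1) = (-16*17 - 3)*81 = (-272 - 3)*81 = -275*81 = -22275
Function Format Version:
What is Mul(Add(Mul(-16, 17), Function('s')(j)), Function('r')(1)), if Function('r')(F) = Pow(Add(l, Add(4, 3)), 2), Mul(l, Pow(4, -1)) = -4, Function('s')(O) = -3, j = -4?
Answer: -22275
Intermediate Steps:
l = -16 (l = Mul(4, -4) = -16)
Function('r')(F) = 81 (Function('r')(F) = Pow(Add(-16, Add(4, 3)), 2) = Pow(Add(-16, 7), 2) = Pow(-9, 2) = 81)
Mul(Add(Mul(-16, 17), Function('s')(j)), Function('r')(1)) = Mul(Add(Mul(-16, 17), -3), 81) = Mul(Add(-272, -3), 81) = Mul(-275, 81) = -22275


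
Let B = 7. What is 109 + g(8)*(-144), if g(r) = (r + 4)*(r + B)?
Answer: -25811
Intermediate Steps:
g(r) = (4 + r)*(7 + r) (g(r) = (r + 4)*(r + 7) = (4 + r)*(7 + r))
109 + g(8)*(-144) = 109 + (28 + 8² + 11*8)*(-144) = 109 + (28 + 64 + 88)*(-144) = 109 + 180*(-144) = 109 - 25920 = -25811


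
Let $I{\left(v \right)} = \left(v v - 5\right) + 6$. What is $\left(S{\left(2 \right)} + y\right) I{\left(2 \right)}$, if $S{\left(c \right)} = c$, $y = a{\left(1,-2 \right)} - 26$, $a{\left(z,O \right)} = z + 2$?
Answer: $-105$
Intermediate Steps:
$a{\left(z,O \right)} = 2 + z$
$y = -23$ ($y = \left(2 + 1\right) - 26 = 3 - 26 = -23$)
$I{\left(v \right)} = 1 + v^{2}$ ($I{\left(v \right)} = \left(v^{2} - 5\right) + 6 = \left(-5 + v^{2}\right) + 6 = 1 + v^{2}$)
$\left(S{\left(2 \right)} + y\right) I{\left(2 \right)} = \left(2 - 23\right) \left(1 + 2^{2}\right) = - 21 \left(1 + 4\right) = \left(-21\right) 5 = -105$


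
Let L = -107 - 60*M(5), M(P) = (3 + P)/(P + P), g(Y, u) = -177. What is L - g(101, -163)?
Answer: 22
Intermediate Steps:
M(P) = (3 + P)/(2*P) (M(P) = (3 + P)/((2*P)) = (3 + P)*(1/(2*P)) = (3 + P)/(2*P))
L = -155 (L = -107 - 30*(3 + 5)/5 = -107 - 30*8/5 = -107 - 60*4/5 = -107 - 48 = -155)
L - g(101, -163) = -155 - 1*(-177) = -155 + 177 = 22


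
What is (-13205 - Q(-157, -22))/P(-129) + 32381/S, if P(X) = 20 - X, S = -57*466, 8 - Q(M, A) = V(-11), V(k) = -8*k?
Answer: -353451019/3957738 ≈ -89.306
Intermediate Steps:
Q(M, A) = -80 (Q(M, A) = 8 - (-8)*(-11) = 8 - 1*88 = 8 - 88 = -80)
S = -26562
(-13205 - Q(-157, -22))/P(-129) + 32381/S = (-13205 - 1*(-80))/(20 - 1*(-129)) + 32381/(-26562) = (-13205 + 80)/(20 + 129) + 32381*(-1/26562) = -13125/149 - 32381/26562 = -353451019/3957738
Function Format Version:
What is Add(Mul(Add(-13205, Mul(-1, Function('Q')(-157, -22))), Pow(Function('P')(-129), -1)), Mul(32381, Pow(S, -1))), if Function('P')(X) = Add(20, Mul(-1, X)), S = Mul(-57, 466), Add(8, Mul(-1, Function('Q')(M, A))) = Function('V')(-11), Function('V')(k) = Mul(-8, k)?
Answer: Rational(-353451019, 3957738) ≈ -89.306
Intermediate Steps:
Function('Q')(M, A) = -80 (Function('Q')(M, A) = Add(8, Mul(-1, Mul(-8, -11))) = Add(8, Mul(-1, 88)) = Add(8, -88) = -80)
S = -26562
Add(Mul(Add(-13205, Mul(-1, Function('Q')(-157, -22))), Pow(Function('P')(-129), -1)), Mul(32381, Pow(S, -1))) = Add(Mul(Add(-13205, Mul(-1, -80)), Pow(Add(20, Mul(-1, -129)), -1)), Mul(32381, Pow(-26562, -1))) = Add(Mul(Add(-13205, 80), Pow(Add(20, 129), -1)), Mul(32381, Rational(-1, 26562))) = Add(Mul(-13125, Pow(149, -1)), Rational(-32381, 26562)) = Add(Mul(-13125, Rational(1, 149)), Rational(-32381, 26562)) = Add(Rational(-13125, 149), Rational(-32381, 26562)) = Rational(-353451019, 3957738)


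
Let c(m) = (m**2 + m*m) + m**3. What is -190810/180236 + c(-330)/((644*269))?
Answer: -115552515935/557560066 ≈ -207.25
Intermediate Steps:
c(m) = m**3 + 2*m**2 (c(m) = (m**2 + m**2) + m**3 = 2*m**2 + m**3 = m**3 + 2*m**2)
-190810/180236 + c(-330)/((644*269)) = -190810/180236 + ((-330)**2*(2 - 330))/((644*269)) = -190810*1/180236 + (108900*(-328))/173236 = -95405/90118 - 35719200*1/173236 = -95405/90118 - 8929800/43309 = -115552515935/557560066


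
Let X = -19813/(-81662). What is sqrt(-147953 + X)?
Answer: I*sqrt(986649926077326)/81662 ≈ 384.65*I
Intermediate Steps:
X = 19813/81662 (X = -19813*(-1/81662) = 19813/81662 ≈ 0.24262)
sqrt(-147953 + X) = sqrt(-147953 + 19813/81662) = sqrt(-12082118073/81662) = I*sqrt(986649926077326)/81662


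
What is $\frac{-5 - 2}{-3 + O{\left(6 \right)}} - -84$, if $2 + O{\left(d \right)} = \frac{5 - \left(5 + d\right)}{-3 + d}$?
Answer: $85$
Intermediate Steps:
$O{\left(d \right)} = -2 - \frac{d}{-3 + d}$ ($O{\left(d \right)} = -2 + \frac{5 - \left(5 + d\right)}{-3 + d} = -2 + \frac{\left(-1\right) d}{-3 + d} = -2 - \frac{d}{-3 + d}$)
$\frac{-5 - 2}{-3 + O{\left(6 \right)}} - -84 = \frac{-5 - 2}{-3 + \frac{3 \left(2 - 6\right)}{-3 + 6}} - -84 = - \frac{7}{-3 + \frac{3 \left(2 - 6\right)}{3}} + 84 = - \frac{7}{-3 + 3 \cdot \frac{1}{3} \left(-4\right)} + 84 = - \frac{7}{-3 - 4} + 84 = - \frac{7}{-7} + 84 = \left(-7\right) \left(- \frac{1}{7}\right) + 84 = 1 + 84 = 85$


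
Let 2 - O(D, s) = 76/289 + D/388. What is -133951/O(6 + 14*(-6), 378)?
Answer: -7510096766/108659 ≈ -69116.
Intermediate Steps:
O(D, s) = 502/289 - D/388 (O(D, s) = 2 - (76/289 + D/388) = 2 + (-76/289 - D/388) = 502/289 - D/388)
-133951/O(6 + 14*(-6), 378) = -133951/(502/289 - (6 + 14*(-6))/388) = -133951/(502/289 - (6 - 84)/388) = -133951/(502/289 - 1/388*(-78)) = -133951/(502/289 + 39/194) = -133951/108659/56066 = -133951*56066/108659 = -7510096766/108659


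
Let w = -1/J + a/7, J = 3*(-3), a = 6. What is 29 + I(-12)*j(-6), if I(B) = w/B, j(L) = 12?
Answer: 1766/63 ≈ 28.032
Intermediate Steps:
J = -9
w = 61/63 (w = -1/(-9) + 6/7 = -1*(-⅑) + 6*(⅐) = ⅑ + 6/7 = 61/63 ≈ 0.96825)
I(B) = 61/(63*B)
29 + I(-12)*j(-6) = 29 + ((61/63)/(-12))*12 = 29 + ((61/63)*(-1/12))*12 = 29 - 61/756*12 = 29 - 61/63 = 1766/63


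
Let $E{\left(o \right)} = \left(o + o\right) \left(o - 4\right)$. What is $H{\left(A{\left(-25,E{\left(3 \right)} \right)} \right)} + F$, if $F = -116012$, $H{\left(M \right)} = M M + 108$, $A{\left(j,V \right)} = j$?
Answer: $-115279$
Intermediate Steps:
$E{\left(o \right)} = 2 o \left(-4 + o\right)$
$H{\left(M \right)} = 108 + M^{2}$ ($H{\left(M \right)} = M^{2} + 108 = 108 + M^{2}$)
$H{\left(A{\left(-25,E{\left(3 \right)} \right)} \right)} + F = \left(108 + \left(-25\right)^{2}\right) - 116012 = \left(108 + 625\right) - 116012 = 733 - 116012 = -115279$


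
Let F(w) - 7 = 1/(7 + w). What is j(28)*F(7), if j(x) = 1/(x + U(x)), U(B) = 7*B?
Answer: 99/3136 ≈ 0.031569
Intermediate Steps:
j(x) = 1/(8*x) (j(x) = 1/(x + 7*x) = 1/(8*x))
F(w) = 7 + 1/(7 + w)
j(28)*F(7) = ((⅛)/28)*((50 + 7*7)/(7 + 7)) = ((⅛)*(1/28))*((50 + 49)/14) = ((1/14)*99)/224 = (1/224)*(99/14) = 99/3136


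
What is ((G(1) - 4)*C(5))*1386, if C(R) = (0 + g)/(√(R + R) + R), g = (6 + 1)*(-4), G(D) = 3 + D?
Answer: 0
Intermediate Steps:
g = -28 (g = 7*(-4) = -28)
C(R) = -28/(R + √2*√R) (C(R) = (0 - 28)/(√(R + R) + R) = -28/(√(2*R) + R) = -28/(√2*√R + R) = -28/(R + √2*√R))
((G(1) - 4)*C(5))*1386 = (((3 + 1) - 4)*(-28/(5 + √2*√5)))*1386 = ((4 - 4)*(-28/(5 + √10)))*1386 = (0*(-28/(5 + √10)))*1386 = 0*1386 = 0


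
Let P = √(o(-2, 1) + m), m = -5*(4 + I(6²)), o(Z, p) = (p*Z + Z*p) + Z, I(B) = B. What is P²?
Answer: -206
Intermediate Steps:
o(Z, p) = Z + 2*Z*p (o(Z, p) = (Z*p + Z*p) + Z = 2*Z*p + Z = Z + 2*Z*p)
m = -200 (m = -5*(4 + 6²) = -5*(4 + 36) = -5*40 = -200)
P = I*√206 (P = √(-2*(1 + 2*1) - 200) = √(-2*(1 + 2) - 200) = √(-2*3 - 200) = √(-6 - 200) = √(-206) = I*√206 ≈ 14.353*I)
P² = (I*√206)² = -206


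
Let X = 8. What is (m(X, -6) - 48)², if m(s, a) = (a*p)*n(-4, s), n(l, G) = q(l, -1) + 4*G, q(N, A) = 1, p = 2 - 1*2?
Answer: 2304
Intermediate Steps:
p = 0 (p = 2 - 2 = 0)
n(l, G) = 1 + 4*G
m(s, a) = 0 (m(s, a) = (a*0)*(1 + 4*s) = 0*(1 + 4*s) = 0)
(m(X, -6) - 48)² = (0 - 48)² = (-48)² = 2304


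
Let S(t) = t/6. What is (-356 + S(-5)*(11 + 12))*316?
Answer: -355658/3 ≈ -1.1855e+5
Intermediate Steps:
S(t) = t/6 (S(t) = t*(⅙) = t/6)
(-356 + S(-5)*(11 + 12))*316 = (-356 + ((⅙)*(-5))*(11 + 12))*316 = (-356 - ⅚*23)*316 = (-356 - 115/6)*316 = -2251/6*316 = -355658/3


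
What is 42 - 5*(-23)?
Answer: 157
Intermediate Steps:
42 - 5*(-23) = 42 + 115 = 157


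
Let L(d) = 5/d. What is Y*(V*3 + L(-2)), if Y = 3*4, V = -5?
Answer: -210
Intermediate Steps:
Y = 12
Y*(V*3 + L(-2)) = 12*(-5*3 + 5/(-2)) = 12*(-15 + 5*(-½)) = 12*(-15 - 5/2) = 12*(-35/2) = -210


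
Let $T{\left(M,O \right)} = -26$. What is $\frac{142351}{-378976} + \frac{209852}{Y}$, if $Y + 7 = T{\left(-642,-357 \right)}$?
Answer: $- \frac{79533569135}{12506208} \approx -6359.5$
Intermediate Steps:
$Y = -33$ ($Y = -7 - 26 = -33$)
$\frac{142351}{-378976} + \frac{209852}{Y} = \frac{142351}{-378976} + \frac{209852}{-33} = 142351 \left(- \frac{1}{378976}\right) + 209852 \left(- \frac{1}{33}\right) = - \frac{142351}{378976} - \frac{209852}{33} = - \frac{79533569135}{12506208}$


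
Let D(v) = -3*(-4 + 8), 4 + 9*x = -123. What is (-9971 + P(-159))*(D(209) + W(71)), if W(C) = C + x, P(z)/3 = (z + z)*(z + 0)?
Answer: 57252860/9 ≈ 6.3614e+6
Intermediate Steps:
x = -127/9 (x = -4/9 + (⅑)*(-123) = -4/9 - 41/3 = -127/9 ≈ -14.111)
P(z) = 6*z² (P(z) = 3*((z + z)*(z + 0)) = 3*((2*z)*z) = 3*(2*z²) = 6*z²)
W(C) = -127/9 + C (W(C) = C - 127/9 = -127/9 + C)
D(v) = -12 (D(v) = -3*4 = -12)
(-9971 + P(-159))*(D(209) + W(71)) = (-9971 + 6*(-159)²)*(-12 + (-127/9 + 71)) = (-9971 + 6*25281)*(-12 + 512/9) = (-9971 + 151686)*(404/9) = 141715*(404/9) = 57252860/9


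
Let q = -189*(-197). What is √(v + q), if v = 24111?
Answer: 12*√426 ≈ 247.68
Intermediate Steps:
q = 37233
√(v + q) = √(24111 + 37233) = √61344 = 12*√426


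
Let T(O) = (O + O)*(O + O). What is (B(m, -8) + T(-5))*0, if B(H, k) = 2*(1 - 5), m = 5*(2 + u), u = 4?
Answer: 0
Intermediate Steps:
m = 30 (m = 5*(2 + 4) = 5*6 = 30)
B(H, k) = -8 (B(H, k) = 2*(-4) = -8)
T(O) = 4*O² (T(O) = (2*O)*(2*O) = 4*O²)
(B(m, -8) + T(-5))*0 = (-8 + 4*(-5)²)*0 = (-8 + 4*25)*0 = (-8 + 100)*0 = 92*0 = 0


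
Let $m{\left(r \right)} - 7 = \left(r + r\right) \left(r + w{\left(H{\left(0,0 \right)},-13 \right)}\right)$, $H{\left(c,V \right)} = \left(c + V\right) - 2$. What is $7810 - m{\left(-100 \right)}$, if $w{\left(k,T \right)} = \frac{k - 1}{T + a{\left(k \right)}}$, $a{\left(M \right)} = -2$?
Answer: $-12157$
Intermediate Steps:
$H{\left(c,V \right)} = -2 + V + c$ ($H{\left(c,V \right)} = \left(V + c\right) - 2 = -2 + V + c$)
$w{\left(k,T \right)} = \frac{-1 + k}{-2 + T}$ ($w{\left(k,T \right)} = \frac{k - 1}{T - 2} = \frac{-1 + k}{-2 + T}$)
$m{\left(r \right)} = 7 + 2 r \left(\frac{1}{5} + r\right)$ ($m{\left(r \right)} = 7 + \left(r + r\right) \left(r + \frac{-1 + \left(-2 + 0 + 0\right)}{-2 - 13}\right) = 7 + 2 r \left(r + \frac{-1 - 2}{-15}\right) = 7 + 2 r \left(r - - \frac{1}{5}\right) = 7 + 2 r \left(r + \frac{1}{5}\right) = 7 + 2 r \left(\frac{1}{5} + r\right)$)
$7810 - m{\left(-100 \right)} = 7810 - \left(7 + 2 \left(-100\right)^{2} + \frac{2}{5} \left(-100\right)\right) = 7810 - \left(7 + 2 \cdot 10000 - 40\right) = 7810 - \left(7 + 20000 - 40\right) = 7810 - 19967 = -12157$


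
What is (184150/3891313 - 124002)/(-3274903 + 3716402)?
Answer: -482530410476/1718010798187 ≈ -0.28087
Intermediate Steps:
(184150/3891313 - 124002)/(-3274903 + 3716402) = (184150*(1/3891313) - 124002)/441499 = (184150/3891313 - 124002)*(1/441499) = -482530410476/3891313*1/441499 = -482530410476/1718010798187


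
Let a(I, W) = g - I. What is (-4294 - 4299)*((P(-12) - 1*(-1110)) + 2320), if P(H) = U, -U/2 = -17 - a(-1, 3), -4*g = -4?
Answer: -29800524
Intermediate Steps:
g = 1 (g = -¼*(-4) = 1)
a(I, W) = 1 - I
U = 38 (U = -2*(-17 - (1 - 1*(-1))) = -2*(-17 - (1 + 1)) = -2*(-17 - 1*2) = -2*(-17 - 2) = -2*(-19) = 38)
P(H) = 38
(-4294 - 4299)*((P(-12) - 1*(-1110)) + 2320) = (-4294 - 4299)*((38 - 1*(-1110)) + 2320) = -8593*((38 + 1110) + 2320) = -8593*(1148 + 2320) = -8593*3468 = -29800524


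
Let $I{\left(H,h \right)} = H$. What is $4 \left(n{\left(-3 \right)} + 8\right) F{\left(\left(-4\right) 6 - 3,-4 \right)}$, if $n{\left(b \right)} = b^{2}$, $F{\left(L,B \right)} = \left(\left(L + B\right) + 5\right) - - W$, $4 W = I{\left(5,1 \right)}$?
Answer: $-1683$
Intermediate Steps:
$W = \frac{5}{4}$ ($W = \frac{1}{4} \cdot 5 = \frac{5}{4} \approx 1.25$)
$F{\left(L,B \right)} = \frac{25}{4} + B + L$ ($F{\left(L,B \right)} = \left(\left(L + B\right) + 5\right) - \left(-1\right) \frac{5}{4} = \left(\left(B + L\right) + 5\right) - - \frac{5}{4} = \left(5 + B + L\right) + \frac{5}{4} = \frac{25}{4} + B + L$)
$4 \left(n{\left(-3 \right)} + 8\right) F{\left(\left(-4\right) 6 - 3,-4 \right)} = 4 \left(\left(-3\right)^{2} + 8\right) \left(\frac{25}{4} - 4 - 27\right) = 4 \left(9 + 8\right) \left(\frac{25}{4} - 4 - 27\right) = 4 \cdot 17 \left(\frac{25}{4} - 4 - 27\right) = 4 \cdot 17 \left(- \frac{99}{4}\right) = 4 \left(- \frac{1683}{4}\right) = -1683$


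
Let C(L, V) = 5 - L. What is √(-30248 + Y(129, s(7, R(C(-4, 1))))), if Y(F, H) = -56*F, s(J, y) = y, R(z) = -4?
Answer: 4*I*√2342 ≈ 193.58*I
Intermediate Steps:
√(-30248 + Y(129, s(7, R(C(-4, 1))))) = √(-30248 - 56*129) = √(-30248 - 7224) = √(-37472) = 4*I*√2342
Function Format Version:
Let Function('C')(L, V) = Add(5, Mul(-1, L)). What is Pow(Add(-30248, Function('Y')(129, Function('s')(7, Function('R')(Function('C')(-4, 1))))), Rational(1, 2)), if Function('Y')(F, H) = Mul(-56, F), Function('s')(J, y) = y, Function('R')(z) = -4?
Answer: Mul(4, I, Pow(2342, Rational(1, 2))) ≈ Mul(193.58, I)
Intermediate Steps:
Pow(Add(-30248, Function('Y')(129, Function('s')(7, Function('R')(Function('C')(-4, 1))))), Rational(1, 2)) = Pow(Add(-30248, Mul(-56, 129)), Rational(1, 2)) = Pow(Add(-30248, -7224), Rational(1, 2)) = Pow(-37472, Rational(1, 2)) = Mul(4, I, Pow(2342, Rational(1, 2)))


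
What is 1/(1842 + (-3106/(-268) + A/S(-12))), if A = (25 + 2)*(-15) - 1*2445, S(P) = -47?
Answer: 6298/12055807 ≈ 0.00052240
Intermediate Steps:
A = -2850 (A = 27*(-15) - 2445 = -405 - 2445 = -2850)
1/(1842 + (-3106/(-268) + A/S(-12))) = 1/(1842 + (-3106/(-268) - 2850/(-47))) = 1/(1842 + (-3106*(-1/268) - 2850*(-1/47))) = 1/(1842 + (1553/134 + 2850/47)) = 1/(1842 + 454891/6298) = 1/(12055807/6298) = 6298/12055807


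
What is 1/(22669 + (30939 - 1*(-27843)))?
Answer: 1/81451 ≈ 1.2277e-5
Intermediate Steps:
1/(22669 + (30939 - 1*(-27843))) = 1/(22669 + (30939 + 27843)) = 1/(22669 + 58782) = 1/81451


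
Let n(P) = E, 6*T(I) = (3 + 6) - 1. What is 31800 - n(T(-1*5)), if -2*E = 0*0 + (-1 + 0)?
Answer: 63599/2 ≈ 31800.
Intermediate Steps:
T(I) = 4/3 (T(I) = ((3 + 6) - 1)/6 = (9 - 1)/6 = (⅙)*8 = 4/3)
E = ½ (E = -(0*0 + (-1 + 0))/2 = -(0 - 1)/2 = -½*(-1) = ½ ≈ 0.50000)
n(P) = ½
31800 - n(T(-1*5)) = 31800 - 1*½ = 31800 - ½ = 63599/2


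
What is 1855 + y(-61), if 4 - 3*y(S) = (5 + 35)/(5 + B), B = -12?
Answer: 39023/21 ≈ 1858.2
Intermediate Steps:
y(S) = 68/21 (y(S) = 4/3 - (5 + 35)/(3*(5 - 12)) = 4/3 - 40/(3*(-7)) = 4/3 - 40*(-1)/(3*7) = 4/3 - ⅓*(-40/7) = 4/3 + 40/21 = 68/21)
1855 + y(-61) = 1855 + 68/21 = 39023/21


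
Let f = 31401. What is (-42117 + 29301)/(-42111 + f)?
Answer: 712/595 ≈ 1.1966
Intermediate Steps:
(-42117 + 29301)/(-42111 + f) = (-42117 + 29301)/(-42111 + 31401) = -12816/(-10710) = -12816*(-1/10710) = 712/595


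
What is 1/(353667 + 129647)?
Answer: 1/483314 ≈ 2.0690e-6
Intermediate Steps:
1/(353667 + 129647) = 1/483314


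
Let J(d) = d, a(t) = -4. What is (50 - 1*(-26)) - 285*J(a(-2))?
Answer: 1216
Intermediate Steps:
(50 - 1*(-26)) - 285*J(a(-2)) = (50 - 1*(-26)) - 285*(-4) = (50 + 26) + 1140 = 76 + 1140 = 1216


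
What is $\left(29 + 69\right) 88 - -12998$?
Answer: $21622$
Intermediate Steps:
$\left(29 + 69\right) 88 - -12998 = 98 \cdot 88 + 12998 = 8624 + 12998 = 21622$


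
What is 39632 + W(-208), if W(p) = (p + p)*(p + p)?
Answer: 212688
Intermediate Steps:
W(p) = 4*p² (W(p) = (2*p)*(2*p) = 4*p²)
39632 + W(-208) = 39632 + 4*(-208)² = 39632 + 4*43264 = 39632 + 173056 = 212688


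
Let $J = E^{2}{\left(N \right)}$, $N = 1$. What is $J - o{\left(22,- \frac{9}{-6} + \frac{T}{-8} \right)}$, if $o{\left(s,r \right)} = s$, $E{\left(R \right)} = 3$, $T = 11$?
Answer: $-13$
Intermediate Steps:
$J = 9$ ($J = 3^{2} = 9$)
$J - o{\left(22,- \frac{9}{-6} + \frac{T}{-8} \right)} = 9 - 22 = -13$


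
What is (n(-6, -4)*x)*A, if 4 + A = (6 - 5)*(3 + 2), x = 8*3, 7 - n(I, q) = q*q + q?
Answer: -120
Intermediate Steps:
n(I, q) = 7 - q - q² (n(I, q) = 7 - (q*q + q) = 7 - (q² + q) = 7 - (q + q²) = 7 + (-q - q²) = 7 - q - q²)
x = 24
A = 1 (A = -4 + (6 - 5)*(3 + 2) = -4 + 1*5 = -4 + 5 = 1)
(n(-6, -4)*x)*A = ((7 - 1*(-4) - 1*(-4)²)*24)*1 = ((7 + 4 - 1*16)*24)*1 = ((7 + 4 - 16)*24)*1 = -5*24*1 = -120*1 = -120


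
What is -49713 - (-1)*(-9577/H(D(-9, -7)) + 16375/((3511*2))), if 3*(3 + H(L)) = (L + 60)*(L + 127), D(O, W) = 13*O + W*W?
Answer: -167700108509/3377582 ≈ -49651.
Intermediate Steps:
D(O, W) = W**2 + 13*O (D(O, W) = 13*O + W**2 = W**2 + 13*O)
H(L) = -3 + (60 + L)*(127 + L)/3 (H(L) = -3 + ((L + 60)*(L + 127))/3 = -3 + ((60 + L)*(127 + L))/3 = -3 + (60 + L)*(127 + L)/3)
-49713 - (-1)*(-9577/H(D(-9, -7)) + 16375/((3511*2))) = -49713 - (-1)*(-9577/(2537 + ((-7)**2 + 13*(-9))**2/3 + 187*((-7)**2 + 13*(-9))/3) + 16375/((3511*2))) = -49713 - (-1)*(-9577/(2537 + (49 - 117)**2/3 + 187*(49 - 117)/3) + 16375/7022) = -49713 - (-1)*(-9577/(2537 + (1/3)*(-68)**2 + (187/3)*(-68)) + 16375*(1/7022)) = -49713 - (-1)*(-9577/(2537 + (1/3)*4624 - 12716/3) + 16375/7022) = -49713 - (-1)*(-9577/(2537 + 4624/3 - 12716/3) + 16375/7022) = -49713 - (-1)*(-9577/(-481/3) + 16375/7022) = -49713 - (-1)*(-9577*(-3/481) + 16375/7022) = -49713 - (-1)*(28731/481 + 16375/7022) = -49713 - (-1)*209625457/3377582 = -49713 - 1*(-209625457/3377582) = -49713 + 209625457/3377582 = -167700108509/3377582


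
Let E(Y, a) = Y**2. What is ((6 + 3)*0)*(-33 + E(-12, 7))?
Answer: 0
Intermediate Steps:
((6 + 3)*0)*(-33 + E(-12, 7)) = ((6 + 3)*0)*(-33 + (-12)**2) = (9*0)*(-33 + 144) = 0*111 = 0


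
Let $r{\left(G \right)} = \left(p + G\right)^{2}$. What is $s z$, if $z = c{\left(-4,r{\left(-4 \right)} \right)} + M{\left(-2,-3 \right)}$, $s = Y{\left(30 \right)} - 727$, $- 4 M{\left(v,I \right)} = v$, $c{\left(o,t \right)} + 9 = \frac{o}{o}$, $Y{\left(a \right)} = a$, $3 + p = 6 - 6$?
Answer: $\frac{10455}{2} \approx 5227.5$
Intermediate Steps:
$p = -3$ ($p = -3 + \left(6 - 6\right) = -3 + 0 = -3$)
$r{\left(G \right)} = \left(-3 + G\right)^{2}$
$c{\left(o,t \right)} = -8$ ($c{\left(o,t \right)} = -9 + \frac{o}{o} = -9 + 1 = -8$)
$M{\left(v,I \right)} = - \frac{v}{4}$
$s = -697$ ($s = 30 - 727 = -697$)
$z = - \frac{15}{2}$ ($z = -8 - - \frac{1}{2} = -8 + \frac{1}{2} = - \frac{15}{2} \approx -7.5$)
$s z = \left(-697\right) \left(- \frac{15}{2}\right) = \frac{10455}{2}$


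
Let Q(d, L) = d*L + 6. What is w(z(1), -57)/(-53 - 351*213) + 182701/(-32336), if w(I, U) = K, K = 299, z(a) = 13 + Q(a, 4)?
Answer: -854914155/151203136 ≈ -5.6541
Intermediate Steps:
Q(d, L) = 6 + L*d (Q(d, L) = L*d + 6 = 6 + L*d)
z(a) = 19 + 4*a (z(a) = 13 + (6 + 4*a) = 19 + 4*a)
w(I, U) = 299
w(z(1), -57)/(-53 - 351*213) + 182701/(-32336) = 299/(-53 - 351*213) + 182701/(-32336) = 299/(-53 - 74763) + 182701*(-1/32336) = 299/(-74816) - 182701/32336 = 299*(-1/74816) - 182701/32336 = -299/74816 - 182701/32336 = -854914155/151203136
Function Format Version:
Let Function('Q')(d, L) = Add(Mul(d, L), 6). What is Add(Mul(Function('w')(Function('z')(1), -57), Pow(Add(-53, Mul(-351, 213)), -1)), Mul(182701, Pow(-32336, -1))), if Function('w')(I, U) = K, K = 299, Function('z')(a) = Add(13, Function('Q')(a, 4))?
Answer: Rational(-854914155, 151203136) ≈ -5.6541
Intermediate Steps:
Function('Q')(d, L) = Add(6, Mul(L, d)) (Function('Q')(d, L) = Add(Mul(L, d), 6) = Add(6, Mul(L, d)))
Function('z')(a) = Add(19, Mul(4, a)) (Function('z')(a) = Add(13, Add(6, Mul(4, a))) = Add(19, Mul(4, a)))
Function('w')(I, U) = 299
Add(Mul(Function('w')(Function('z')(1), -57), Pow(Add(-53, Mul(-351, 213)), -1)), Mul(182701, Pow(-32336, -1))) = Add(Mul(299, Pow(Add(-53, Mul(-351, 213)), -1)), Mul(182701, Pow(-32336, -1))) = Add(Mul(299, Pow(Add(-53, -74763), -1)), Mul(182701, Rational(-1, 32336))) = Add(Mul(299, Pow(-74816, -1)), Rational(-182701, 32336)) = Add(Mul(299, Rational(-1, 74816)), Rational(-182701, 32336)) = Add(Rational(-299, 74816), Rational(-182701, 32336)) = Rational(-854914155, 151203136)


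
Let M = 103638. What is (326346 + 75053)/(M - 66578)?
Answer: 401399/37060 ≈ 10.831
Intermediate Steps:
(326346 + 75053)/(M - 66578) = (326346 + 75053)/(103638 - 66578) = 401399/37060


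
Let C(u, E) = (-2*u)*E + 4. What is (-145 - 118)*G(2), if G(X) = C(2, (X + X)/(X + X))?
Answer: 0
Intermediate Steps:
C(u, E) = 4 - 2*E*u (C(u, E) = -2*E*u + 4 = 4 - 2*E*u)
G(X) = 0 (G(X) = 4 - 2*(X + X)/(X + X)*2 = 4 - 2*(2*X)/((2*X))*2 = 4 - 2*(2*X)*(1/(2*X))*2 = 4 - 2*1*2 = 4 - 4 = 0)
(-145 - 118)*G(2) = (-145 - 118)*0 = -263*0 = 0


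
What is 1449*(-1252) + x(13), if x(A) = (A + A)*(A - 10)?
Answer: -1814070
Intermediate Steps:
x(A) = 2*A*(-10 + A) (x(A) = (2*A)*(-10 + A) = 2*A*(-10 + A))
1449*(-1252) + x(13) = 1449*(-1252) + 2*13*(-10 + 13) = -1814148 + 2*13*3 = -1814148 + 78 = -1814070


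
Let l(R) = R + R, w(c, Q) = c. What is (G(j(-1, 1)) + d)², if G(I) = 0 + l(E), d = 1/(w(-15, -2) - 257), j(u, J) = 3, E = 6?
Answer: 10647169/73984 ≈ 143.91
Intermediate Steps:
l(R) = 2*R
d = -1/272 (d = 1/(-15 - 257) = 1/(-272) = -1/272 ≈ -0.0036765)
G(I) = 12 (G(I) = 0 + 2*6 = 0 + 12 = 12)
(G(j(-1, 1)) + d)² = (12 - 1/272)² = (3263/272)² = 10647169/73984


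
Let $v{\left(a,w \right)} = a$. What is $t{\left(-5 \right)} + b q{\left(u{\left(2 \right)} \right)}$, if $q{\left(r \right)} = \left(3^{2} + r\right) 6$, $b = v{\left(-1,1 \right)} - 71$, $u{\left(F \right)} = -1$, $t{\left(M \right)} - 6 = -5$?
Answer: $-3455$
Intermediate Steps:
$t{\left(M \right)} = 1$ ($t{\left(M \right)} = 6 - 5 = 1$)
$b = -72$ ($b = -1 - 71 = -72$)
$q{\left(r \right)} = 54 + 6 r$ ($q{\left(r \right)} = \left(9 + r\right) 6 = 54 + 6 r$)
$t{\left(-5 \right)} + b q{\left(u{\left(2 \right)} \right)} = 1 - 72 \left(54 + 6 \left(-1\right)\right) = 1 - 72 \left(54 - 6\right) = 1 - 3456 = -3455$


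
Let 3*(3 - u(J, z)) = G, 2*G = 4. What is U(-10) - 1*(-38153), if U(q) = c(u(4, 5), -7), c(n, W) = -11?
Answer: 38142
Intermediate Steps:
G = 2 (G = (½)*4 = 2)
u(J, z) = 7/3 (u(J, z) = 3 - ⅓*2 = 3 - ⅔ = 7/3)
U(q) = -11
U(-10) - 1*(-38153) = -11 - 1*(-38153) = -11 + 38153 = 38142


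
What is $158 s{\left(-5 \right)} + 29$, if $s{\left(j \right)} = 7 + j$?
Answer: $345$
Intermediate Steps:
$158 s{\left(-5 \right)} + 29 = 158 \left(7 - 5\right) + 29 = 158 \cdot 2 + 29 = 316 + 29 = 345$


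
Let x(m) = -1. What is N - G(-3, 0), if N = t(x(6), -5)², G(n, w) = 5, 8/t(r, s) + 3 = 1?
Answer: 11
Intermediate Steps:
t(r, s) = -4 (t(r, s) = 8/(-3 + 1) = 8/(-2) = 8*(-½) = -4)
N = 16 (N = (-4)² = 16)
N - G(-3, 0) = 16 - 1*5 = 16 - 5 = 11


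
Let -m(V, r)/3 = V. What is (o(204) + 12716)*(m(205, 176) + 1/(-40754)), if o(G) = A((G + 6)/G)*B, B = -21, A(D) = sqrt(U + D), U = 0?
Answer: -159355074538/20377 + 75191133*sqrt(1190)/197948 ≈ -7.8072e+6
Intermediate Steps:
m(V, r) = -3*V
A(D) = sqrt(D) (A(D) = sqrt(0 + D) = sqrt(D))
o(G) = -21*sqrt((6 + G)/G) (o(G) = sqrt((G + 6)/G)*(-21) = sqrt((6 + G)/G)*(-21) = -21*sqrt((6 + G)/G))
(o(204) + 12716)*(m(205, 176) + 1/(-40754)) = (-21*sqrt(51)*sqrt(6 + 204)/102 + 12716)*(-3*205 + 1/(-40754)) = (-21*sqrt(1190)/34 + 12716)*(-615 - 1/40754) = (-21*sqrt(1190)/34 + 12716)*(-25063711/40754) = (12716 - 21*sqrt(1190)/34)*(-25063711/40754) = -159355074538/20377 + 75191133*sqrt(1190)/197948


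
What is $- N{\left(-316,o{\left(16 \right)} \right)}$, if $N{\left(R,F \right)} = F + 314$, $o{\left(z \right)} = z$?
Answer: $-330$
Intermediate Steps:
$N{\left(R,F \right)} = 314 + F$
$- N{\left(-316,o{\left(16 \right)} \right)} = - (314 + 16) = \left(-1\right) 330 = -330$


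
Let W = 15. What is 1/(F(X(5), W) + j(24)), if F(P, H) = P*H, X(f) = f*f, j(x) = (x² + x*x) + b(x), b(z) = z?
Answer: 1/1551 ≈ 0.00064475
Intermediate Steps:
j(x) = x + 2*x² (j(x) = (x² + x*x) + x = (x² + x²) + x = 2*x² + x = x + 2*x²)
X(f) = f²
F(P, H) = H*P
1/(F(X(5), W) + j(24)) = 1/(15*5² + 24*(1 + 2*24)) = 1/(15*25 + 24*(1 + 48)) = 1/(375 + 24*49) = 1/(375 + 1176) = 1/1551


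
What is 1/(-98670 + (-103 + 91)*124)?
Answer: -1/100158 ≈ -9.9842e-6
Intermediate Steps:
1/(-98670 + (-103 + 91)*124) = 1/(-98670 - 12*124) = 1/(-98670 - 1488) = 1/(-100158) = -1/100158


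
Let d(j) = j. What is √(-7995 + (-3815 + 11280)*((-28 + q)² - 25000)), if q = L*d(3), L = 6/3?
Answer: I*√183019935 ≈ 13528.0*I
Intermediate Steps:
L = 2 (L = 6*(⅓) = 2)
q = 6 (q = 2*3 = 6)
√(-7995 + (-3815 + 11280)*((-28 + q)² - 25000)) = √(-7995 + (-3815 + 11280)*((-28 + 6)² - 25000)) = √(-7995 + 7465*((-22)² - 25000)) = √(-7995 + 7465*(484 - 25000)) = √(-7995 + 7465*(-24516)) = √(-7995 - 183011940) = √(-183019935) = I*√183019935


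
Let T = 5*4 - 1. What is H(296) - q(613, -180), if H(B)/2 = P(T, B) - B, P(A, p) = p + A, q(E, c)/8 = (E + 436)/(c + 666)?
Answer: 5038/243 ≈ 20.733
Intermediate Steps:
q(E, c) = 8*(436 + E)/(666 + c) (q(E, c) = 8*((E + 436)/(c + 666)) = 8*((436 + E)/(666 + c)) = 8*(436 + E)/(666 + c))
T = 19 (T = 20 - 1 = 19)
P(A, p) = A + p
H(B) = 38 (H(B) = 2*((19 + B) - B) = 2*19 = 38)
H(296) - q(613, -180) = 38 - 8*(436 + 613)/(666 - 180) = 38 - 8*1049/486 = 38 - 1*4196/243 = 38 - 4196/243 = 5038/243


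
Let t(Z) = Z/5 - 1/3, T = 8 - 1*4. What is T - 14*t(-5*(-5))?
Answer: -184/3 ≈ -61.333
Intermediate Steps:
T = 4 (T = 8 - 4 = 4)
t(Z) = -⅓ + Z/5 (t(Z) = Z*(⅕) - 1*⅓ = Z/5 - ⅓ = -⅓ + Z/5)
T - 14*t(-5*(-5)) = 4 - 14*(-⅓ + (-5*(-5))/5) = 4 - 14*(-⅓ + (⅕)*25) = 4 - 14*(-⅓ + 5) = 4 - 14*14/3 = 4 - 196/3 = -184/3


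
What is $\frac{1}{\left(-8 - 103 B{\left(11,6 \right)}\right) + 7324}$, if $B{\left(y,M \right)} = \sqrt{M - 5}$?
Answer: $\frac{1}{7213} \approx 0.00013864$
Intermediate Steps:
$B{\left(y,M \right)} = \sqrt{-5 + M}$
$\frac{1}{\left(-8 - 103 B{\left(11,6 \right)}\right) + 7324} = \frac{1}{\left(-8 - 103 \sqrt{-5 + 6}\right) + 7324} = \frac{1}{\left(-8 - 103 \sqrt{1}\right) + 7324} = \frac{1}{\left(-8 - 103\right) + 7324} = \frac{1}{-111 + 7324} = \frac{1}{7213}$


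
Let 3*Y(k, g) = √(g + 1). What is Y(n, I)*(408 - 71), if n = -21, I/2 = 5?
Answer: 337*√11/3 ≈ 372.57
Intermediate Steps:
I = 10 (I = 2*5 = 10)
Y(k, g) = √(1 + g)/3 (Y(k, g) = √(g + 1)/3 = √(1 + g)/3)
Y(n, I)*(408 - 71) = (√(1 + 10)/3)*(408 - 71) = (√11/3)*337 = 337*√11/3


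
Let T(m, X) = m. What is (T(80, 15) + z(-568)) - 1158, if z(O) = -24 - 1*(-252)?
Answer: -850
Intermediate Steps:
z(O) = 228 (z(O) = -24 + 252 = 228)
(T(80, 15) + z(-568)) - 1158 = (80 + 228) - 1158 = 308 - 1158 = -850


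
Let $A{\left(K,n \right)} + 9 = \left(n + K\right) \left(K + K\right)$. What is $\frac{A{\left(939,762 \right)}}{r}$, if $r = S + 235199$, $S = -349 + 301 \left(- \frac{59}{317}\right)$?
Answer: $\frac{337548891}{24809897} \approx 13.605$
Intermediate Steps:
$S = - \frac{128392}{317}$ ($S = -349 + 301 \left(\left(-59\right) \frac{1}{317}\right) = -349 + 301 \left(- \frac{59}{317}\right) = -349 - \frac{17759}{317} = - \frac{128392}{317} \approx -405.02$)
$A{\left(K,n \right)} = -9 + 2 K \left(K + n\right)$ ($A{\left(K,n \right)} = -9 + \left(n + K\right) \left(K + K\right) = -9 + \left(K + n\right) 2 K = -9 + 2 K \left(K + n\right)$)
$r = \frac{74429691}{317}$ ($r = - \frac{128392}{317} + 235199 = \frac{74429691}{317} \approx 2.3479 \cdot 10^{5}$)
$\frac{A{\left(939,762 \right)}}{r} = \frac{-9 + 2 \cdot 939^{2} + 2 \cdot 939 \cdot 762}{\frac{74429691}{317}} = \left(-9 + 2 \cdot 881721 + 1431036\right) \frac{317}{74429691} = \left(-9 + 1763442 + 1431036\right) \frac{317}{74429691} = 3194469 \cdot \frac{317}{74429691} = \frac{337548891}{24809897}$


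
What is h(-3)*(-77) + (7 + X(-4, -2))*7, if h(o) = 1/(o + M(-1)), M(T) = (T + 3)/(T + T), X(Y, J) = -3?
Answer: 189/4 ≈ 47.250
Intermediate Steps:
M(T) = (3 + T)/(2*T) (M(T) = (3 + T)/((2*T)) = (3 + T)*(1/(2*T)) = (3 + T)/(2*T))
h(o) = 1/(-1 + o) (h(o) = 1/(o + (½)*(3 - 1)/(-1)) = 1/(o + (½)*(-1)*2) = 1/(o - 1) = 1/(-1 + o))
h(-3)*(-77) + (7 + X(-4, -2))*7 = -77/(-1 - 3) + (7 - 3)*7 = -77/(-4) + 4*7 = -¼*(-77) + 28 = 77/4 + 28 = 189/4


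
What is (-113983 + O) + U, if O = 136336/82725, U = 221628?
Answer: 8905068961/82725 ≈ 1.0765e+5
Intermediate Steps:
O = 136336/82725 (O = 136336*(1/82725) = 136336/82725 ≈ 1.6481)
(-113983 + O) + U = (-113983 + 136336/82725) + 221628 = -9429107339/82725 + 221628 = 8905068961/82725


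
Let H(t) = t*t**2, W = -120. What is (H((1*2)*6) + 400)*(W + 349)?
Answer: 487312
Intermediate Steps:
H(t) = t**3
(H((1*2)*6) + 400)*(W + 349) = (((1*2)*6)**3 + 400)*(-120 + 349) = ((2*6)**3 + 400)*229 = (12**3 + 400)*229 = (1728 + 400)*229 = 2128*229 = 487312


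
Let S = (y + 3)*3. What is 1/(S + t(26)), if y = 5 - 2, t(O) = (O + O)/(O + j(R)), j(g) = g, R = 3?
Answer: 29/574 ≈ 0.050523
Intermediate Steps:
t(O) = 2*O/(3 + O) (t(O) = (O + O)/(O + 3) = (2*O)/(3 + O) = 2*O/(3 + O))
y = 3
S = 18 (S = (3 + 3)*3 = 6*3 = 18)
1/(S + t(26)) = 1/(18 + 2*26/(3 + 26)) = 1/(18 + 2*26/29) = 1/(18 + 2*26*(1/29)) = 1/(18 + 52/29) = 1/(574/29) = 29/574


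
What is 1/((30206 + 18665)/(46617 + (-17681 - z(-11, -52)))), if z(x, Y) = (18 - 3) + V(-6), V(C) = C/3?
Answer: 28923/48871 ≈ 0.59182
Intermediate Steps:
V(C) = C/3 (V(C) = C*(1/3) = C/3)
z(x, Y) = 13 (z(x, Y) = (18 - 3) + (1/3)*(-6) = 15 - 2 = 13)
1/((30206 + 18665)/(46617 + (-17681 - z(-11, -52)))) = 1/((30206 + 18665)/(46617 + (-17681 - 1*13))) = 1/(48871/(46617 + (-17681 - 13))) = 1/(48871/(46617 - 17694)) = 1/(48871/28923) = 28923/48871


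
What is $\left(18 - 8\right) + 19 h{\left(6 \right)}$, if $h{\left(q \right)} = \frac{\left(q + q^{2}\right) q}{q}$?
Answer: $808$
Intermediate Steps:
$h{\left(q \right)} = q + q^{2}$ ($h{\left(q \right)} = \frac{q \left(q + q^{2}\right)}{q} = q + q^{2}$)
$\left(18 - 8\right) + 19 h{\left(6 \right)} = \left(18 - 8\right) + 19 \cdot 6 \left(1 + 6\right) = \left(18 - 8\right) + 19 \cdot 6 \cdot 7 = 10 + 19 \cdot 42 = 10 + 798 = 808$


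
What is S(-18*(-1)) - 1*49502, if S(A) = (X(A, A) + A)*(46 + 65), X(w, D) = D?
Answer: -45506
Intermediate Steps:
S(A) = 222*A (S(A) = (A + A)*(46 + 65) = (2*A)*111 = 222*A)
S(-18*(-1)) - 1*49502 = 222*(-18*(-1)) - 1*49502 = 222*18 - 49502 = 3996 - 49502 = -45506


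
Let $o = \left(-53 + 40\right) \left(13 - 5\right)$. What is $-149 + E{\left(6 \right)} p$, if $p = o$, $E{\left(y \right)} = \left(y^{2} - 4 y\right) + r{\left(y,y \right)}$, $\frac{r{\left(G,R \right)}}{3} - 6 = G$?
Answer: $-5141$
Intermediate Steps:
$r{\left(G,R \right)} = 18 + 3 G$
$o = -104$ ($o = \left(-13\right) 8 = -104$)
$E{\left(y \right)} = 18 + y^{2} - y$ ($E{\left(y \right)} = \left(y^{2} - 4 y\right) + \left(18 + 3 y\right) = 18 + y^{2} - y$)
$p = -104$
$-149 + E{\left(6 \right)} p = -149 + \left(18 + 6^{2} - 6\right) \left(-104\right) = -149 + \left(18 + 36 - 6\right) \left(-104\right) = -149 + 48 \left(-104\right) = -149 - 4992 = -5141$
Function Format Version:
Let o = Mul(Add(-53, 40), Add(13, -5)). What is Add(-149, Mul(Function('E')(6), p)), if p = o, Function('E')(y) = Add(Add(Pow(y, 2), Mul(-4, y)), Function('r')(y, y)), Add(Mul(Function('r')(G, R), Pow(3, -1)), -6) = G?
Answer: -5141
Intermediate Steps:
Function('r')(G, R) = Add(18, Mul(3, G))
o = -104 (o = Mul(-13, 8) = -104)
Function('E')(y) = Add(18, Pow(y, 2), Mul(-1, y)) (Function('E')(y) = Add(Add(Pow(y, 2), Mul(-4, y)), Add(18, Mul(3, y))) = Add(18, Pow(y, 2), Mul(-1, y)))
p = -104
Add(-149, Mul(Function('E')(6), p)) = Add(-149, Mul(Add(18, Pow(6, 2), Mul(-1, 6)), -104)) = Add(-149, Mul(Add(18, 36, -6), -104)) = Add(-149, Mul(48, -104)) = Add(-149, -4992) = -5141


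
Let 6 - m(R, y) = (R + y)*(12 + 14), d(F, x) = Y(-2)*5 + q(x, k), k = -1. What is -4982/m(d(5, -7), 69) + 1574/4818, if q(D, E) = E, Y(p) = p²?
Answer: 6898786/2748669 ≈ 2.5099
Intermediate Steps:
d(F, x) = 19 (d(F, x) = (-2)²*5 - 1 = 4*5 - 1 = 20 - 1 = 19)
m(R, y) = 6 - 26*R - 26*y (m(R, y) = 6 - (R + y)*(12 + 14) = 6 - (R + y)*26 = 6 - (26*R + 26*y) = 6 + (-26*R - 26*y) = 6 - 26*R - 26*y)
-4982/m(d(5, -7), 69) + 1574/4818 = -4982/(6 - 26*19 - 26*69) + 1574/4818 = -4982/(6 - 494 - 1794) + 1574*(1/4818) = -4982/(-2282) + 787/2409 = -4982*(-1/2282) + 787/2409 = 2491/1141 + 787/2409 = 6898786/2748669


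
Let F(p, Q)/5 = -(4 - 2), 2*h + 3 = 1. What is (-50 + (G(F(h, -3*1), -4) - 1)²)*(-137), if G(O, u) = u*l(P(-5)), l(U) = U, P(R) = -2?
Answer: 137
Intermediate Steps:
h = -1 (h = -3/2 + (½)*1 = -3/2 + ½ = -1)
F(p, Q) = -10 (F(p, Q) = 5*(-(4 - 2)) = 5*(-1*2) = 5*(-2) = -10)
G(O, u) = -2*u (G(O, u) = u*(-2) = -2*u)
(-50 + (G(F(h, -3*1), -4) - 1)²)*(-137) = (-50 + (-2*(-4) - 1)²)*(-137) = (-50 + (8 - 1)²)*(-137) = (-50 + 7²)*(-137) = (-50 + 49)*(-137) = -1*(-137) = 137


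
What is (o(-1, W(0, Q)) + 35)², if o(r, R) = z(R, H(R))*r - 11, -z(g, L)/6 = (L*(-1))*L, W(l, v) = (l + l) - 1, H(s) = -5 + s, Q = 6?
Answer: 36864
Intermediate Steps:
W(l, v) = -1 + 2*l (W(l, v) = 2*l - 1 = -1 + 2*l)
z(g, L) = 6*L² (z(g, L) = -6*L*(-1)*L = -6*(-L)*L = -(-6)*L² = 6*L²)
o(r, R) = -11 + 6*r*(-5 + R)² (o(r, R) = (6*(-5 + R)²)*r - 11 = 6*r*(-5 + R)² - 11 = -11 + 6*r*(-5 + R)²)
(o(-1, W(0, Q)) + 35)² = ((-11 + 6*(-1)*(-5 + (-1 + 2*0))²) + 35)² = ((-11 + 6*(-1)*(-5 + (-1 + 0))²) + 35)² = ((-11 + 6*(-1)*(-5 - 1)²) + 35)² = ((-11 + 6*(-1)*(-6)²) + 35)² = ((-11 + 6*(-1)*36) + 35)² = ((-11 - 216) + 35)² = (-227 + 35)² = (-192)² = 36864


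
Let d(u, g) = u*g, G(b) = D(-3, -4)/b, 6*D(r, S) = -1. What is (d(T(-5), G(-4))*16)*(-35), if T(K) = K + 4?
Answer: 70/3 ≈ 23.333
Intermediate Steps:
D(r, S) = -⅙ (D(r, S) = (⅙)*(-1) = -⅙)
T(K) = 4 + K
G(b) = -1/(6*b)
d(u, g) = g*u
(d(T(-5), G(-4))*16)*(-35) = (((-⅙/(-4))*(4 - 5))*16)*(-35) = ((-⅙*(-¼)*(-1))*16)*(-35) = (((1/24)*(-1))*16)*(-35) = -1/24*16*(-35) = -⅔*(-35) = 70/3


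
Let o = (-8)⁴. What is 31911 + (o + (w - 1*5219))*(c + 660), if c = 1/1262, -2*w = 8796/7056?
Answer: -1053246485869/1484112 ≈ -7.0968e+5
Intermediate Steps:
w = -733/1176 (w = -4398/7056 = -½*733/588 = -733/1176 ≈ -0.62330)
c = 1/1262 ≈ 0.00079239
o = 4096
31911 + (o + (w - 1*5219))*(c + 660) = 31911 + (4096 + (-733/1176 - 1*5219))*(1/1262 + 660) = 31911 + (4096 + (-733/1176 - 5219))*(832921/1262) = 31911 + (4096 - 6138277/1176)*(832921/1262) = 31911 - 1321381/1176*832921/1262 = 31911 - 1100605983901/1484112 = -1053246485869/1484112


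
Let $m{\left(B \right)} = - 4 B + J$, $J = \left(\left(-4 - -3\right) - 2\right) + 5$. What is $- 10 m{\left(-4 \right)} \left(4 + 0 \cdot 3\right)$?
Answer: $-720$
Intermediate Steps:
$J = 2$ ($J = \left(\left(-4 + 3\right) - 2\right) + 5 = \left(-1 - 2\right) + 5 = -3 + 5 = 2$)
$m{\left(B \right)} = 2 - 4 B$ ($m{\left(B \right)} = - 4 B + 2 = 2 - 4 B$)
$- 10 m{\left(-4 \right)} \left(4 + 0 \cdot 3\right) = - 10 \left(2 - -16\right) \left(4 + 0 \cdot 3\right) = - 10 \left(2 + 16\right) \left(4 + 0\right) = \left(-10\right) 18 \cdot 4 = \left(-180\right) 4 = -720$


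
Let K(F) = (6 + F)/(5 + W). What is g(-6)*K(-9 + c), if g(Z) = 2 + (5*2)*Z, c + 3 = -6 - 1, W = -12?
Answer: -754/7 ≈ -107.71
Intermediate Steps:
c = -10 (c = -3 + (-6 - 1) = -3 - 7 = -10)
g(Z) = 2 + 10*Z
K(F) = -6/7 - F/7 (K(F) = (6 + F)/(5 - 12) = (6 + F)/(-7) = (6 + F)*(-⅐) = -6/7 - F/7)
g(-6)*K(-9 + c) = (2 + 10*(-6))*(-6/7 - (-9 - 10)/7) = (2 - 60)*(-6/7 - ⅐*(-19)) = -58*(-6/7 + 19/7) = -58*13/7 = -754/7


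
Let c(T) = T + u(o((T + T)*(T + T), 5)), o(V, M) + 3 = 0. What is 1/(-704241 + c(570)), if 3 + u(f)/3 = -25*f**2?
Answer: -1/704355 ≈ -1.4197e-6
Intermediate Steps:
o(V, M) = -3 (o(V, M) = -3 + 0 = -3)
u(f) = -9 - 75*f**2 (u(f) = -9 + 3*(-25*f**2) = -9 - 75*f**2)
c(T) = -684 + T (c(T) = T + (-9 - 75*(-3)**2) = T + (-9 - 75*9) = T + (-9 - 675) = T - 684 = -684 + T)
1/(-704241 + c(570)) = 1/(-704241 + (-684 + 570)) = 1/(-704241 - 114) = 1/(-704355) = -1/704355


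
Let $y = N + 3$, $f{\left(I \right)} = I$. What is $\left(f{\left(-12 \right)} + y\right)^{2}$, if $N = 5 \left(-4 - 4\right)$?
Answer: $2401$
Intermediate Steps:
$N = -40$ ($N = 5 \left(-8\right) = -40$)
$y = -37$ ($y = -40 + 3 = -37$)
$\left(f{\left(-12 \right)} + y\right)^{2} = \left(-12 - 37\right)^{2} = \left(-49\right)^{2} = 2401$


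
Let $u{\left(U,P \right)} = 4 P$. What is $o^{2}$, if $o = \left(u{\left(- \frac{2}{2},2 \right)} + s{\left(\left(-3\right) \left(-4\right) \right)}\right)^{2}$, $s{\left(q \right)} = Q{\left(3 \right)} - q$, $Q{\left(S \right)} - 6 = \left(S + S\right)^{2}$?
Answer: $2085136$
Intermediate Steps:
$Q{\left(S \right)} = 6 + 4 S^{2}$ ($Q{\left(S \right)} = 6 + \left(S + S\right)^{2} = 6 + \left(2 S\right)^{2} = 6 + 4 S^{2}$)
$s{\left(q \right)} = 42 - q$ ($s{\left(q \right)} = \left(6 + 4 \cdot 3^{2}\right) - q = \left(6 + 4 \cdot 9\right) - q = \left(6 + 36\right) - q = 42 - q$)
$o = 1444$ ($o = \left(4 \cdot 2 + \left(42 - \left(-3\right) \left(-4\right)\right)\right)^{2} = \left(8 + \left(42 - 12\right)\right)^{2} = \left(8 + 30\right)^{2} = 38^{2} = 1444$)
$o^{2} = 1444^{2} = 2085136$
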